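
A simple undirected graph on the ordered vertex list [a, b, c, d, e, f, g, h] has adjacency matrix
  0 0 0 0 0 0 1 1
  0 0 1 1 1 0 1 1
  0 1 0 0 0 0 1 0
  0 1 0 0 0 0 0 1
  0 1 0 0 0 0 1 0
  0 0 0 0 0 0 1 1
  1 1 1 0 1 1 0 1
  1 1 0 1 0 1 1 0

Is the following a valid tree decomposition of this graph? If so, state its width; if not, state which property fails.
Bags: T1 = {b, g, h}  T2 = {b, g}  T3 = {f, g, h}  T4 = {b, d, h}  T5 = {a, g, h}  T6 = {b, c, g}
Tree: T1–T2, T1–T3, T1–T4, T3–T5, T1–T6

No — vertex e appears in no bag.

A tree decomposition must satisfy three properties: every vertex lies in some bag; for every edge, both endpoints lie together in some bag; and for every vertex, the bags containing it form a connected subtree. Here vertex e appears in no bag, so the decomposition is invalid.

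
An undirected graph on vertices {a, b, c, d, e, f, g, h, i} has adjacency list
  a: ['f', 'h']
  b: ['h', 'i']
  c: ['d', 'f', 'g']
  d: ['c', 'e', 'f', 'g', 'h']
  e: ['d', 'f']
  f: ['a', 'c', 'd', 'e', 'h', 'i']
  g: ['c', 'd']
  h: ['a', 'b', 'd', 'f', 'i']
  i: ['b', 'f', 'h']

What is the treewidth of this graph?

2

A width-2 tree decomposition is:
Bags: B1 = {d, f, h}  B2 = {d, e, f}  B3 = {a, f, h}  B4 = {c, d, f}  B5 = {f, h, i}  B6 = {c, d, g}  B7 = {b, h, i}
Tree: B1–B2, B1–B3, B2–B4, B1–B5, B4–B6, B5–B7
Each bag holds 3 vertices, so the decomposition has width 2, which upper-bounds the treewidth. On the other hand G contains the 3-clique {c, d, g}. A clique must lie in a single bag of any decomposition, so no decomposition can have width below 2. Therefore the treewidth is 2.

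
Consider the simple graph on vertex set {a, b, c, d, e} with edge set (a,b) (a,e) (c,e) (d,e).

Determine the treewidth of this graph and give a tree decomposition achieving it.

Every bag has size at most 2, so the width is 2 − 1 = 1 and tw(G) ≤ 1. G has an edge, so its treewidth is at least 1. Therefore the treewidth is 1.

Treewidth 1.
Bags: B1 = {c, e}  B2 = {a, e}  B3 = {d, e}  B4 = {a, b}
Tree: B1–B2, B2–B3, B2–B4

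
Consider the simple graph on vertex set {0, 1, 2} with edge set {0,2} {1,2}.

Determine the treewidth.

1

A width-1 tree decomposition is:
Bags: B1 = {1, 2}  B2 = {0, 2}
Tree: B1–B2
Each bag holds 2 vertices, so the decomposition has width 1, which upper-bounds the treewidth. G has an edge, so its treewidth is at least 1. Combining the bounds, tw(G) = 1.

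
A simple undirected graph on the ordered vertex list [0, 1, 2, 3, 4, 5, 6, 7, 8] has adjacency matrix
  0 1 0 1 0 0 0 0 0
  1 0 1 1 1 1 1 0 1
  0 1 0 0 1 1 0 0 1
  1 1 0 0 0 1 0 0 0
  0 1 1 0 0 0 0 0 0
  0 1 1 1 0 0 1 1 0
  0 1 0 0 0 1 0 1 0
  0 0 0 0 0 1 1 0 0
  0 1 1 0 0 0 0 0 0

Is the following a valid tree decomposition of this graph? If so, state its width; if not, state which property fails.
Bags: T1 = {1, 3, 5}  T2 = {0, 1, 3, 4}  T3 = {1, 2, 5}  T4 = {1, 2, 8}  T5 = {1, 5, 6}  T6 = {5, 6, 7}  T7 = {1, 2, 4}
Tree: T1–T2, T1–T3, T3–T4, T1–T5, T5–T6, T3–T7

No — bags containing vertex 4 are not connected in the tree.

A tree decomposition must satisfy three properties: every vertex lies in some bag; for every edge, both endpoints lie together in some bag; and for every vertex, the bags containing it form a connected subtree. Here bags containing vertex 4 are not connected in the tree, so the decomposition is invalid.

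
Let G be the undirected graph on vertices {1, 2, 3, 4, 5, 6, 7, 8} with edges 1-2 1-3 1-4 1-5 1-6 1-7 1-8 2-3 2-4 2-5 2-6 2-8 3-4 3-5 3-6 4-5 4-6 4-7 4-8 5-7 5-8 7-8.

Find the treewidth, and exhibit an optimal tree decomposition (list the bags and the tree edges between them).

Each bag holds 5 vertices, so the decomposition has width 4, which upper-bounds the treewidth. For the lower bound, the 5 vertices {1, 2, 4, 5, 8} are pairwise adjacent, and any tree decomposition puts a clique entirely inside one bag — forcing width ≥ 4. Therefore the treewidth is 4.

Treewidth 4.
One optimal decomposition is:
Bags: B1 = {1, 2, 4, 5, 8}  B2 = {1, 2, 3, 4, 5}  B3 = {1, 2, 3, 4, 6}  B4 = {1, 4, 5, 7, 8}
Tree: B1–B2, B2–B3, B1–B4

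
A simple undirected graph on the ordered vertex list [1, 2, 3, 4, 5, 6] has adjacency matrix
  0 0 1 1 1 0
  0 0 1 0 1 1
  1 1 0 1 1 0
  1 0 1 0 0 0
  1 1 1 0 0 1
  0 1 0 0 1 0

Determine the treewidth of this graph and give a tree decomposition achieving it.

Treewidth 2.
One such decomposition:
Bags: B1 = {2, 3, 5}  B2 = {1, 3, 5}  B3 = {2, 5, 6}  B4 = {1, 3, 4}
Tree: B1–B2, B1–B3, B2–B4

The largest bag has 3 vertices, giving width 2; this decomposition certifies tw(G) ≤ 2. Conversely, {1, 3, 4} is a clique of size 3, and the vertices of any clique must share a bag in every tree decomposition; so some bag has ≥ 3 vertices and tw(G) ≥ 2. Therefore the treewidth is 2.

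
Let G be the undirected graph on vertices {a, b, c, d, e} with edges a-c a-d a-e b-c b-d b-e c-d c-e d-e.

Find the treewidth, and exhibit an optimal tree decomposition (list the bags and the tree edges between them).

The largest bag has 4 vertices, giving width 3; this decomposition certifies tw(G) ≤ 3. For the lower bound, the 4 vertices {a, c, d, e} are pairwise adjacent, and any tree decomposition puts a clique entirely inside one bag — forcing width ≥ 3. The upper and lower bounds meet at 3, so that is the treewidth.

Treewidth 3.
One optimal decomposition is:
Bags: B1 = {a, c, d, e}  B2 = {b, c, d, e}
Tree: B1–B2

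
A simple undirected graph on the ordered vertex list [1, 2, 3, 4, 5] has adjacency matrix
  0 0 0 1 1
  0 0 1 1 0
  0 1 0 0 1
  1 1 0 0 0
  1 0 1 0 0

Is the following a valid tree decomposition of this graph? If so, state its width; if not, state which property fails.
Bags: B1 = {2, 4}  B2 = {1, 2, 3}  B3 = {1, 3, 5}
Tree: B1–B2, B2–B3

A tree decomposition must satisfy three properties: every vertex lies in some bag; for every edge, both endpoints lie together in some bag; and for every vertex, the bags containing it form a connected subtree. Here edge (1,4) lies in no bag, so the decomposition is invalid.

No — edge (1,4) lies in no bag.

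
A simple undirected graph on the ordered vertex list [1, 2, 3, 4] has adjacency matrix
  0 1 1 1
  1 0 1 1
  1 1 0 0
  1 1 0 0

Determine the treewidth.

A width-2 tree decomposition is:
Bags: B1 = {1, 2, 4}  B2 = {1, 2, 3}
Tree: B1–B2
The largest bag has 3 vertices, giving width 2; this decomposition certifies tw(G) ≤ 2. Conversely, {1, 2, 3} is a clique of size 3, and the vertices of any clique must share a bag in every tree decomposition; so some bag has ≥ 3 vertices and tw(G) ≥ 2. Therefore the treewidth is 2.

2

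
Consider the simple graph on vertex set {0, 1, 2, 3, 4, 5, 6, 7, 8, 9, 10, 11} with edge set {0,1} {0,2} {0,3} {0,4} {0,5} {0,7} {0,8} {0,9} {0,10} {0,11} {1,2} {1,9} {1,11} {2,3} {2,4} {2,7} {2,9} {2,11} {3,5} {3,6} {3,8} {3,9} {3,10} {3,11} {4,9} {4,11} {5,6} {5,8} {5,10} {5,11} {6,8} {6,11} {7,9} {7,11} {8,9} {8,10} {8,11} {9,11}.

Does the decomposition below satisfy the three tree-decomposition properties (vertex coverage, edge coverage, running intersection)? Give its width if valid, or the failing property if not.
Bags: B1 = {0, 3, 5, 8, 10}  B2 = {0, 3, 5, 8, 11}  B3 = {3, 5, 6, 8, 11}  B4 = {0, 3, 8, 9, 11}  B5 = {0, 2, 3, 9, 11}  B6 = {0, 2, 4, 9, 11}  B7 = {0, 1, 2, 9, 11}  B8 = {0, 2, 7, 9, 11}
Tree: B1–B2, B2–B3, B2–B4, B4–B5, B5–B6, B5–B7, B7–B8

Checking the three conditions: (i) the bags cover all of {0, 1, 2, 3, 4, 5, 6, 7, 8, 9, 10, 11}; (ii) for each edge, some bag contains both endpoints; (iii) the bags containing any fixed vertex form a subtree. All hold, so the decomposition is valid with width 5 − 1 = 4.

Yes; width 4.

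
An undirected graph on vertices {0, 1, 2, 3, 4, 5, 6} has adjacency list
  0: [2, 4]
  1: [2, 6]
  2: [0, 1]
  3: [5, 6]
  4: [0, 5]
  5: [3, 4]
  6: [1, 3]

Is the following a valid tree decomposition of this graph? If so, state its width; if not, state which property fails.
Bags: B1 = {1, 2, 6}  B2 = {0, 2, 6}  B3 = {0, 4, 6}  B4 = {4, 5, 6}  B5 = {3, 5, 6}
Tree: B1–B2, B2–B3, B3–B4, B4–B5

Vertex coverage: the bags together contain {0, 1, 2, 3, 4, 5, 6}, the full vertex set. Edge coverage: each edge of G has both endpoints in at least one bag. Running intersection: for every vertex, the bags containing it form a connected subtree. All three properties hold, so this is a valid tree decomposition of width max|bag| − 1 = 2, and hence tw(G) ≤ 2.

Yes; width 2.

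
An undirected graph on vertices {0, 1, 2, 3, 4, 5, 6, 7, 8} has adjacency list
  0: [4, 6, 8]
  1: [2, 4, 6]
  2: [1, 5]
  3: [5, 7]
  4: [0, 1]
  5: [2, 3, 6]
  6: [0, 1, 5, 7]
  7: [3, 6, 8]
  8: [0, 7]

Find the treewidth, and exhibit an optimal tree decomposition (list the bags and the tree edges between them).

The largest bag has 4 vertices, giving width 3; this decomposition certifies tw(G) ≤ 3. For the lower bound: the 4 vertex sets {2,3,5}, {1}, {6}, {0,4,7,8} are disjoint, each induces a connected subgraph, and every pair is joined by at least one edge of G. Contracting each set to a single vertex therefore yields K_{4} as a minor, and since treewidth is minor-monotone, tw(G) ≥ tw(K_{4}) = 3. The upper and lower bounds meet at 3, so that is the treewidth.

Treewidth 3.
One optimal decomposition is:
Bags: B1 = {1, 2, 3, 5}  B2 = {1, 3, 5, 6}  B3 = {1, 3, 6, 7}  B4 = {1, 4, 6, 7}  B5 = {0, 4, 6, 7}  B6 = {0, 4, 7, 8}
Tree: B1–B2, B2–B3, B3–B4, B4–B5, B5–B6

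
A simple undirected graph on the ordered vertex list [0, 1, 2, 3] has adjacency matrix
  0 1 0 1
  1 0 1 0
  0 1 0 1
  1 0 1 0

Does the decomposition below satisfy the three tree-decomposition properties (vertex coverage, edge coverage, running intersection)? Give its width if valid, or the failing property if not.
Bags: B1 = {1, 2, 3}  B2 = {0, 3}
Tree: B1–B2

A tree decomposition must satisfy three properties: every vertex lies in some bag; for every edge, both endpoints lie together in some bag; and for every vertex, the bags containing it form a connected subtree. Here edge (1,0) lies in no bag, so the decomposition is invalid.

No — edge (1,0) lies in no bag.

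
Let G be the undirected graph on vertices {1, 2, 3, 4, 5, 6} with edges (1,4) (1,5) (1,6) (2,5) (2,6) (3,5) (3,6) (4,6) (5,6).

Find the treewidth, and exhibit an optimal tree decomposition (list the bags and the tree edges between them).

Treewidth 2.
One optimal decomposition is:
Bags: B1 = {1, 5, 6}  B2 = {2, 5, 6}  B3 = {1, 4, 6}  B4 = {3, 5, 6}
Tree: B1–B2, B1–B3, B1–B4

Every bag has size at most 3, so the width is 3 − 1 = 2 and tw(G) ≤ 2. On the other hand G contains the 3-clique {1, 4, 6}. A clique must lie in a single bag of any decomposition, so no decomposition can have width below 2. Therefore the treewidth is 2.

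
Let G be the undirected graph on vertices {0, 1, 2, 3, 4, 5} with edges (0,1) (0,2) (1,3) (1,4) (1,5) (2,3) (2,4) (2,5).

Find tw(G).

A width-2 tree decomposition is:
Bags: B1 = {1, 2, 3}  B2 = {0, 1, 2}  B3 = {1, 2, 5}  B4 = {1, 2, 4}
Tree: B1–B2, B2–B3, B3–B4
The largest bag has 3 vertices, giving width 2; this decomposition certifies tw(G) ≤ 2. Since 3–2–0–1–3 is a cycle in G, G is not acyclic. Forests are exactly the graphs of treewidth ≤ 1, so tw(G) ≥ 2. Therefore the treewidth is 2.

2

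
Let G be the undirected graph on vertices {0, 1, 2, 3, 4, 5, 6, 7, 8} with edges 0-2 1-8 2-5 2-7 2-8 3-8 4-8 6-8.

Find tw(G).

A width-1 tree decomposition is:
Bags: B1 = {2, 8}  B2 = {0, 2}  B3 = {6, 8}  B4 = {3, 8}  B5 = {1, 8}  B6 = {2, 7}  B7 = {2, 5}  B8 = {4, 8}
Tree: B1–B2, B1–B3, B1–B4, B4–B5, B2–B6, B6–B7, B4–B8
The largest bag has 2 vertices, giving width 1; this decomposition certifies tw(G) ≤ 1. Since G has at least one edge (e.g. 2–8), it is not an edgeless graph, so tw(G) ≥ 1. The upper and lower bounds meet at 1, so that is the treewidth.

1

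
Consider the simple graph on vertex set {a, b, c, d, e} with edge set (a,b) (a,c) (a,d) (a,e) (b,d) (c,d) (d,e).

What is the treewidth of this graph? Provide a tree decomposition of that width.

Each bag holds 3 vertices, so the decomposition has width 2, which upper-bounds the treewidth. Conversely, {a, d, e} is a clique of size 3, and the vertices of any clique must share a bag in every tree decomposition; so some bag has ≥ 3 vertices and tw(G) ≥ 2. Therefore the treewidth is 2.

Treewidth 2.
Bags: B1 = {a, c, d}  B2 = {a, b, d}  B3 = {a, d, e}
Tree: B1–B2, B1–B3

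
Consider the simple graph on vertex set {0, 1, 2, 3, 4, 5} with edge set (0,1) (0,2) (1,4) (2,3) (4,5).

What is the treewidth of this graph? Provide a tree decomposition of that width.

Each bag holds 2 vertices, so the decomposition has width 1, which upper-bounds the treewidth. G has an edge, so its treewidth is at least 1. Therefore the treewidth is 1.

Treewidth 1.
Bags: B1 = {4, 5}  B2 = {1, 4}  B3 = {0, 1}  B4 = {0, 2}  B5 = {2, 3}
Tree: B1–B2, B2–B3, B3–B4, B4–B5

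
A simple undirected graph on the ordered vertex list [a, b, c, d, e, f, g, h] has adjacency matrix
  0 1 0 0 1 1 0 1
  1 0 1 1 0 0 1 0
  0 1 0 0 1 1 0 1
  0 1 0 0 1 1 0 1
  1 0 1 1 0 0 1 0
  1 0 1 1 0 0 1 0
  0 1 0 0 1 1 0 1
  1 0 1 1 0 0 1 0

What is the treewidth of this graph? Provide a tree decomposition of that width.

Treewidth 4.
One such decomposition:
Bags: B1 = {b, e, f, g, h}  B2 = {b, d, e, f, h}  B3 = {b, c, e, f, h}  B4 = {a, b, e, f, h}
Tree: B1–B2, B2–B3, B3–B4

Every bag has size at most 5, so the width is 5 − 1 = 4 and tw(G) ≤ 4. For the lower bound: the 5 vertex sets {b,g}, {d,e}, {c,f}, {h}, {a} are disjoint, each induces a connected subgraph, and every pair is joined by at least one edge of G. Contracting each set to a single vertex therefore yields K_{5} as a minor, and since treewidth is minor-monotone, tw(G) ≥ tw(K_{5}) = 4. Therefore the treewidth is 4.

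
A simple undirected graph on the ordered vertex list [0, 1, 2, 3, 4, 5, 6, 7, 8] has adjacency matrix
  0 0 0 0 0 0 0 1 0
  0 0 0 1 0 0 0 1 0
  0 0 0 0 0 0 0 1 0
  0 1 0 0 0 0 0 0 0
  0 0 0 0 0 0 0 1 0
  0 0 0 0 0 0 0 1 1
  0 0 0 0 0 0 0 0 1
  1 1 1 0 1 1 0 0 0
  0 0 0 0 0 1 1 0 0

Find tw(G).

1

A width-1 tree decomposition is:
Bags: B1 = {4, 7}  B2 = {0, 7}  B3 = {5, 7}  B4 = {5, 8}  B5 = {6, 8}  B6 = {2, 7}  B7 = {1, 7}  B8 = {1, 3}
Tree: B1–B2, B2–B3, B3–B4, B4–B5, B2–B6, B2–B7, B7–B8
Each bag holds 2 vertices, so the decomposition has width 1, which upper-bounds the treewidth. Any graph with an edge has treewidth ≥ 1, and G has the edge 4–7. The upper and lower bounds meet at 1, so that is the treewidth.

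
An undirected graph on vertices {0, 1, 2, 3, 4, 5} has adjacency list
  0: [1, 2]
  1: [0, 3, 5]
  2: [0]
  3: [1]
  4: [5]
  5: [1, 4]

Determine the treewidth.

A width-1 tree decomposition is:
Bags: B1 = {1, 3}  B2 = {1, 5}  B3 = {0, 1}  B4 = {4, 5}  B5 = {0, 2}
Tree: B1–B2, B2–B3, B2–B4, B3–B5
The largest bag has 2 vertices, giving width 1; this decomposition certifies tw(G) ≤ 1. Any graph with an edge has treewidth ≥ 1, and G has the edge 3–1. Hence tw(G) = 1 exactly.

1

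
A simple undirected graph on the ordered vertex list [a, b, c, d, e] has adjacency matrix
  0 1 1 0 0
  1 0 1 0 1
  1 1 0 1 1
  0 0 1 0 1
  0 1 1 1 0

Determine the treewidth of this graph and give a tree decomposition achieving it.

Every bag has size at most 3, so the width is 3 − 1 = 2 and tw(G) ≤ 2. For the lower bound, the 3 vertices {c, d, e} are pairwise adjacent, and any tree decomposition puts a clique entirely inside one bag — forcing width ≥ 2. Combining the bounds, tw(G) = 2.

Treewidth 2.
One such decomposition:
Bags: B1 = {b, c, e}  B2 = {c, d, e}  B3 = {a, b, c}
Tree: B1–B2, B1–B3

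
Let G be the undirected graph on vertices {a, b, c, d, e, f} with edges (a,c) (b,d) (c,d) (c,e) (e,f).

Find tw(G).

A width-1 tree decomposition is:
Bags: B1 = {c, d}  B2 = {c, e}  B3 = {e, f}  B4 = {a, c}  B5 = {b, d}
Tree: B1–B2, B2–B3, B1–B4, B1–B5
The largest bag has 2 vertices, giving width 1; this decomposition certifies tw(G) ≤ 1. Since G has at least one edge (e.g. c–d), it is not an edgeless graph, so tw(G) ≥ 1. Therefore the treewidth is 1.

1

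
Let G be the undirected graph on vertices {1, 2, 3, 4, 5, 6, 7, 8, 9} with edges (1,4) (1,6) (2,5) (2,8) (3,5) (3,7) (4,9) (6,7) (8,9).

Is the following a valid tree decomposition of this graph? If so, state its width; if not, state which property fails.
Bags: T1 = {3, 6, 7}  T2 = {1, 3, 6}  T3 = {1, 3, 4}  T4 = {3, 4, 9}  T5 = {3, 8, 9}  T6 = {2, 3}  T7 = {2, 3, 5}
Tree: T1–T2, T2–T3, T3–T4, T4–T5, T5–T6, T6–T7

No — edge (8,2) lies in no bag.

A tree decomposition must satisfy three properties: every vertex lies in some bag; for every edge, both endpoints lie together in some bag; and for every vertex, the bags containing it form a connected subtree. Here edge (8,2) lies in no bag, so the decomposition is invalid.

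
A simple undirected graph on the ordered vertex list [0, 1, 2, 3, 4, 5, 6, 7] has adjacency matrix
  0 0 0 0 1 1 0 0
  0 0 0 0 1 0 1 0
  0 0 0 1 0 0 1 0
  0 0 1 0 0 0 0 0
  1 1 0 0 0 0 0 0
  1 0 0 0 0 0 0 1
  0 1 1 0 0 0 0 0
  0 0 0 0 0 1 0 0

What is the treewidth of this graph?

1

A width-1 tree decomposition is:
Bags: B1 = {2, 3}  B2 = {2, 6}  B3 = {1, 6}  B4 = {1, 4}  B5 = {0, 4}  B6 = {0, 5}  B7 = {5, 7}
Tree: B1–B2, B2–B3, B3–B4, B4–B5, B5–B6, B6–B7
The largest bag has 2 vertices, giving width 1; this decomposition certifies tw(G) ≤ 1. Since G has at least one edge (e.g. 3–2), it is not an edgeless graph, so tw(G) ≥ 1. The upper and lower bounds meet at 1, so that is the treewidth.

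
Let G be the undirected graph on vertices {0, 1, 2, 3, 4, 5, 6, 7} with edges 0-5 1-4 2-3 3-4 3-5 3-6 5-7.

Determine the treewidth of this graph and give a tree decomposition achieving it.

Each bag holds 2 vertices, so the decomposition has width 1, which upper-bounds the treewidth. Since G has at least one edge (e.g. 4–3), it is not an edgeless graph, so tw(G) ≥ 1. Hence tw(G) = 1 exactly.

Treewidth 1.
One such decomposition:
Bags: B1 = {3, 4}  B2 = {3, 5}  B3 = {2, 3}  B4 = {0, 5}  B5 = {5, 7}  B6 = {1, 4}  B7 = {3, 6}
Tree: B1–B2, B1–B3, B2–B4, B2–B5, B1–B6, B2–B7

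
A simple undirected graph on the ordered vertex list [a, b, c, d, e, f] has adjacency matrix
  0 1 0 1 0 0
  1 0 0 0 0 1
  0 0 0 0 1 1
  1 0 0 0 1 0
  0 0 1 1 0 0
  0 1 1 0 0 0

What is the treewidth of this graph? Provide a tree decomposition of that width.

Treewidth 2.
One optimal decomposition is:
Bags: B1 = {a, b, f}  B2 = {a, c, f}  B3 = {a, c, e}  B4 = {a, d, e}
Tree: B1–B2, B2–B3, B3–B4

Each bag holds 3 vertices, so the decomposition has width 2, which upper-bounds the treewidth. The edges a–b–f–c–e–d–a form a cycle, so G is not a tree and its treewidth is at least 2. The upper and lower bounds meet at 2, so that is the treewidth.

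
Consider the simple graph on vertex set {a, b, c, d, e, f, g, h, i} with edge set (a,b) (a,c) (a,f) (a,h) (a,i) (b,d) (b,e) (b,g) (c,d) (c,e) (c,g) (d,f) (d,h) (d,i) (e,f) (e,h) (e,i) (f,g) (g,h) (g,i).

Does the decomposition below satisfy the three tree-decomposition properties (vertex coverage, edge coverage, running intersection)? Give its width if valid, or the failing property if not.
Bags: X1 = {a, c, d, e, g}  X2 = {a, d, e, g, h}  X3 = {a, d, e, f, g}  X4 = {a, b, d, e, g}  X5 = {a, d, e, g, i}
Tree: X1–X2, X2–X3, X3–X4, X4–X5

Vertex coverage: the bags together contain {a, b, c, d, e, f, g, h, i}, the full vertex set. Edge coverage: each edge of G has both endpoints in at least one bag. Running intersection: for every vertex, the bags containing it form a connected subtree. All three properties hold, so this is a valid tree decomposition of width max|bag| − 1 = 4, and hence tw(G) ≤ 4.

Yes; width 4.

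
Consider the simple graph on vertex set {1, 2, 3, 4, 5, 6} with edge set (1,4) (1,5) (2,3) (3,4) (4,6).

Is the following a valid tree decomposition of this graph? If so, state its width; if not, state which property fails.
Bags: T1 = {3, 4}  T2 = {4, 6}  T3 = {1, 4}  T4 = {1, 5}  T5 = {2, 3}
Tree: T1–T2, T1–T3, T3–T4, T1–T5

Yes; width 1.

Vertex coverage: the bags together contain {1, 2, 3, 4, 5, 6}, the full vertex set. Edge coverage: each edge of G has both endpoints in at least one bag. Running intersection: for every vertex, the bags containing it form a connected subtree. All three properties hold, so this is a valid tree decomposition of width max|bag| − 1 = 1, and hence tw(G) ≤ 1.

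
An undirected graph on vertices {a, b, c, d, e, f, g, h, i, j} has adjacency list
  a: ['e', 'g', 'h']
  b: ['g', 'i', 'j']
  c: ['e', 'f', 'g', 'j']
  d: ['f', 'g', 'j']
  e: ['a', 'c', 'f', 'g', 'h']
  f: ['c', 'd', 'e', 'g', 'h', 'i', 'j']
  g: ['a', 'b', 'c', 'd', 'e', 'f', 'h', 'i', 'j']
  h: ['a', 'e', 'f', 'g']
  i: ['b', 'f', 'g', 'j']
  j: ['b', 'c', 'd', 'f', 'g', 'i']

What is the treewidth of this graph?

3

A width-3 tree decomposition is:
Bags: B1 = {d, f, g, j}  B2 = {f, g, i, j}  B3 = {c, f, g, j}  B4 = {c, e, f, g}  B5 = {e, f, g, h}  B6 = {a, e, g, h}  B7 = {b, g, i, j}
Tree: B1–B2, B1–B3, B3–B4, B4–B5, B5–B6, B2–B7
Each bag holds 4 vertices, so the decomposition has width 3, which upper-bounds the treewidth. Conversely, {a, e, g, h} is a clique of size 4, and the vertices of any clique must share a bag in every tree decomposition; so some bag has ≥ 4 vertices and tw(G) ≥ 3. Combining the bounds, tw(G) = 3.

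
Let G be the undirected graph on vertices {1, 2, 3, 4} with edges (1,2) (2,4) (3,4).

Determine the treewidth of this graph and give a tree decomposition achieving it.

Treewidth 1.
Bags: B1 = {2, 4}  B2 = {3, 4}  B3 = {1, 2}
Tree: B1–B2, B1–B3

The largest bag has 2 vertices, giving width 1; this decomposition certifies tw(G) ≤ 1. Since G has at least one edge (e.g. 4–2), it is not an edgeless graph, so tw(G) ≥ 1. Therefore the treewidth is 1.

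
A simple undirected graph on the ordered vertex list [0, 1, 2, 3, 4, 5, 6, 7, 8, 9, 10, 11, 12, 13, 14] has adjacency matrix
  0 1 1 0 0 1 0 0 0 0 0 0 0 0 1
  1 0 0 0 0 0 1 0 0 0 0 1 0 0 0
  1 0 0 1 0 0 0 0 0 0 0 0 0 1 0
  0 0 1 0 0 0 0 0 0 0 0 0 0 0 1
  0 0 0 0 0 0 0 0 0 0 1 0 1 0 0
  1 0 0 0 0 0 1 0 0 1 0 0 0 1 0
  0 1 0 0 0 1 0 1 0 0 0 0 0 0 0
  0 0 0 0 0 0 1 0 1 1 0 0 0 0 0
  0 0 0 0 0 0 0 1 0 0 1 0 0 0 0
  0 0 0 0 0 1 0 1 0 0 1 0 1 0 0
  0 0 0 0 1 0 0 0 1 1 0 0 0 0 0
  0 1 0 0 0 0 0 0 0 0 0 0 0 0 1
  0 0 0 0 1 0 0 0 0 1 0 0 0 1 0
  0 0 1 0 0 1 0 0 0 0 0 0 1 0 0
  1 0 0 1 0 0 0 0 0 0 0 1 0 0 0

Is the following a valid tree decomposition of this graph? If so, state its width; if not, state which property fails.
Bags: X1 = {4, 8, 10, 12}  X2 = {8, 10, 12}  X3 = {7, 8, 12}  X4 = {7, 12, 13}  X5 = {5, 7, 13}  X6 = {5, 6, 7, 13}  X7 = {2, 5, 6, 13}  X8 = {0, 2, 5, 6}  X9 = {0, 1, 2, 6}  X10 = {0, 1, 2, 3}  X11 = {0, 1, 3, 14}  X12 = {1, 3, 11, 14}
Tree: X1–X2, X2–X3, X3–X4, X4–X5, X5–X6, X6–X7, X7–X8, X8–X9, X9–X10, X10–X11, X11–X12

A tree decomposition must satisfy three properties: every vertex lies in some bag; for every edge, both endpoints lie together in some bag; and for every vertex, the bags containing it form a connected subtree. Here vertex 9 appears in no bag, so the decomposition is invalid.

No — vertex 9 appears in no bag.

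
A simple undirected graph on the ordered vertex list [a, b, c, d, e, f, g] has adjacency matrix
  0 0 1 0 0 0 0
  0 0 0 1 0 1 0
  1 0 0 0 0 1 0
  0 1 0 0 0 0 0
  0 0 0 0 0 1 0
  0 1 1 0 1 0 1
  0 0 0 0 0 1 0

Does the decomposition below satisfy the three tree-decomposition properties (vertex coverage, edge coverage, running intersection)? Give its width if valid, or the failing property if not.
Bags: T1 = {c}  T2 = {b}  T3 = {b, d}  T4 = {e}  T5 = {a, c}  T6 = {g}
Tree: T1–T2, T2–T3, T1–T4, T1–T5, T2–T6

No — vertex f appears in no bag.

A tree decomposition must satisfy three properties: every vertex lies in some bag; for every edge, both endpoints lie together in some bag; and for every vertex, the bags containing it form a connected subtree. Here vertex f appears in no bag, so the decomposition is invalid.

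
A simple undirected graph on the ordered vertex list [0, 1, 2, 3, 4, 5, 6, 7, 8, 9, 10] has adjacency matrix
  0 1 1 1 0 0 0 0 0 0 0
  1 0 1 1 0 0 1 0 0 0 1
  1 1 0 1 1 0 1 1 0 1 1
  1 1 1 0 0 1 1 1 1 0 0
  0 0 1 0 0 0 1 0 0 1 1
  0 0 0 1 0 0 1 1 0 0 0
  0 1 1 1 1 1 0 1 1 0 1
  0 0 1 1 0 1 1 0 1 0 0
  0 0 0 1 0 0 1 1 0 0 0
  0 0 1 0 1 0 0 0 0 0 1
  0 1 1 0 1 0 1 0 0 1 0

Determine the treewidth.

A width-3 tree decomposition is:
Bags: B1 = {1, 2, 3, 6}  B2 = {0, 1, 2, 3}  B3 = {1, 2, 6, 10}  B4 = {2, 4, 6, 10}  B5 = {2, 4, 9, 10}  B6 = {2, 3, 6, 7}  B7 = {3, 5, 6, 7}  B8 = {3, 6, 7, 8}
Tree: B1–B2, B1–B3, B3–B4, B4–B5, B1–B6, B6–B7, B6–B8
Each bag holds 4 vertices, so the decomposition has width 3, which upper-bounds the treewidth. Conversely, {3, 6, 7, 8} is a clique of size 4, and the vertices of any clique must share a bag in every tree decomposition; so some bag has ≥ 4 vertices and tw(G) ≥ 3. Combining the bounds, tw(G) = 3.

3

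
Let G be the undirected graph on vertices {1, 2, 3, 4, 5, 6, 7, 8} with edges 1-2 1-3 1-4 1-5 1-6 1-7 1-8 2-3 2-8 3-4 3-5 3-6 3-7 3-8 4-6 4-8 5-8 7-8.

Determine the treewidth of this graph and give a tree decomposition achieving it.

Treewidth 3.
Bags: B1 = {1, 2, 3, 8}  B2 = {1, 3, 4, 8}  B3 = {1, 3, 7, 8}  B4 = {1, 3, 5, 8}  B5 = {1, 3, 4, 6}
Tree: B1–B2, B2–B3, B3–B4, B2–B5

Each bag holds 4 vertices, so the decomposition has width 3, which upper-bounds the treewidth. On the other hand G contains the 4-clique {1, 2, 3, 8}. A clique must lie in a single bag of any decomposition, so no decomposition can have width below 3. Hence tw(G) = 3 exactly.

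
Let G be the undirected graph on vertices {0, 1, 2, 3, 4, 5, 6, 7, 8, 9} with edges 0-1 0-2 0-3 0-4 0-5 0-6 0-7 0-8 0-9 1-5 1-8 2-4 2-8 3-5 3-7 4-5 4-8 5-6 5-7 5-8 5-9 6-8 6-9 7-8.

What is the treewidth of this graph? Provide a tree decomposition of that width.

Every bag has size at most 4, so the width is 4 − 1 = 3 and tw(G) ≤ 3. For the lower bound, the 4 vertices {0, 2, 4, 8} are pairwise adjacent, and any tree decomposition puts a clique entirely inside one bag — forcing width ≥ 3. Combining the bounds, tw(G) = 3.

Treewidth 3.
One optimal decomposition is:
Bags: B1 = {0, 1, 5, 8}  B2 = {0, 4, 5, 8}  B3 = {0, 5, 6, 8}  B4 = {0, 2, 4, 8}  B5 = {0, 5, 6, 9}  B6 = {0, 5, 7, 8}  B7 = {0, 3, 5, 7}
Tree: B1–B2, B1–B3, B2–B4, B3–B5, B3–B6, B6–B7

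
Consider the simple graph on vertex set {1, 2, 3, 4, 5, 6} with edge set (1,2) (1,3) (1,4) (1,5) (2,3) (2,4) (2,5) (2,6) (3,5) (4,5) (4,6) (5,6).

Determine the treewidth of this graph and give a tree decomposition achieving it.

Treewidth 3.
One optimal decomposition is:
Bags: B1 = {2, 4, 5, 6}  B2 = {1, 2, 4, 5}  B3 = {1, 2, 3, 5}
Tree: B1–B2, B2–B3

Every bag has size at most 4, so the width is 4 − 1 = 3 and tw(G) ≤ 3. On the other hand G contains the 4-clique {1, 2, 3, 5}. A clique must lie in a single bag of any decomposition, so no decomposition can have width below 3. The upper and lower bounds meet at 3, so that is the treewidth.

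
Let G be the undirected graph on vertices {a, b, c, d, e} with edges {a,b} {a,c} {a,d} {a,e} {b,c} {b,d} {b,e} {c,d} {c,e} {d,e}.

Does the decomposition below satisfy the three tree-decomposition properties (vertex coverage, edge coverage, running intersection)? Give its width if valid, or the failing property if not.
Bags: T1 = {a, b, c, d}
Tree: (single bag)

No — vertex e appears in no bag.

A tree decomposition must satisfy three properties: every vertex lies in some bag; for every edge, both endpoints lie together in some bag; and for every vertex, the bags containing it form a connected subtree. Here vertex e appears in no bag, so the decomposition is invalid.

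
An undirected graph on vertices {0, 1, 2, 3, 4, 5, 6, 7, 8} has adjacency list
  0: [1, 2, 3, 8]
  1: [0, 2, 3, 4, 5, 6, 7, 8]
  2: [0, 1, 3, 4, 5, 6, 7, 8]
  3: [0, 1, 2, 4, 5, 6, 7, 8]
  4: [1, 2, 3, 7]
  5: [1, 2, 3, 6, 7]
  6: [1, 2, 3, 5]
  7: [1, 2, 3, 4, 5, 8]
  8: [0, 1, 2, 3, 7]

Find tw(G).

4

A width-4 tree decomposition is:
Bags: B1 = {1, 2, 3, 4, 7}  B2 = {1, 2, 3, 5, 7}  B3 = {1, 2, 3, 5, 6}  B4 = {1, 2, 3, 7, 8}  B5 = {0, 1, 2, 3, 8}
Tree: B1–B2, B2–B3, B2–B4, B4–B5
The largest bag has 5 vertices, giving width 4; this decomposition certifies tw(G) ≤ 4. On the other hand G contains the 5-clique {0, 1, 2, 3, 8}. A clique must lie in a single bag of any decomposition, so no decomposition can have width below 4. Hence tw(G) = 4 exactly.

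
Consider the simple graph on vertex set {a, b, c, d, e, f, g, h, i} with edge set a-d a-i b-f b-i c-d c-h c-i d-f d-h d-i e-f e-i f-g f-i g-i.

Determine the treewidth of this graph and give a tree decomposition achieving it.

Every bag has size at most 3, so the width is 3 − 1 = 2 and tw(G) ≤ 2. For the lower bound, the 3 vertices {c, d, h} are pairwise adjacent, and any tree decomposition puts a clique entirely inside one bag — forcing width ≥ 2. The upper and lower bounds meet at 2, so that is the treewidth.

Treewidth 2.
Bags: B1 = {d, f, i}  B2 = {f, g, i}  B3 = {a, d, i}  B4 = {e, f, i}  B5 = {c, d, i}  B6 = {b, f, i}  B7 = {c, d, h}
Tree: B1–B2, B1–B3, B2–B4, B1–B5, B4–B6, B5–B7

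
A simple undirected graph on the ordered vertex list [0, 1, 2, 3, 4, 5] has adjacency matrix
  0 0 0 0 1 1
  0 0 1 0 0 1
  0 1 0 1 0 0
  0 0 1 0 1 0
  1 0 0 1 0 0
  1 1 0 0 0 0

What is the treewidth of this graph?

A width-2 tree decomposition is:
Bags: B1 = {2, 3, 4}  B2 = {0, 2, 4}  B3 = {0, 2, 5}  B4 = {1, 2, 5}
Tree: B1–B2, B2–B3, B3–B4
The largest bag has 3 vertices, giving width 2; this decomposition certifies tw(G) ≤ 2. The edges 2–3–4–0–5–1–2 form a cycle, so G is not a tree and its treewidth is at least 2. Combining the bounds, tw(G) = 2.

2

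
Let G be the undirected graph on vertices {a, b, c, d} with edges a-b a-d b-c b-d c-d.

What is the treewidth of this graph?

2

A width-2 tree decomposition is:
Bags: B1 = {b, c, d}  B2 = {a, b, d}
Tree: B1–B2
The largest bag has 3 vertices, giving width 2; this decomposition certifies tw(G) ≤ 2. For the lower bound, the 3 vertices {b, c, d} are pairwise adjacent, and any tree decomposition puts a clique entirely inside one bag — forcing width ≥ 2. Therefore the treewidth is 2.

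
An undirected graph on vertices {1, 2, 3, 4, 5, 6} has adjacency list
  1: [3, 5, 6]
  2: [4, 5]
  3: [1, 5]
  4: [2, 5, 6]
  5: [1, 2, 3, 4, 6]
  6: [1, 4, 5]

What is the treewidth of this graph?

2

A width-2 tree decomposition is:
Bags: B1 = {1, 3, 5}  B2 = {1, 5, 6}  B3 = {4, 5, 6}  B4 = {2, 4, 5}
Tree: B1–B2, B2–B3, B3–B4
The largest bag has 3 vertices, giving width 2; this decomposition certifies tw(G) ≤ 2. On the other hand G contains the 3-clique {1, 3, 5}. A clique must lie in a single bag of any decomposition, so no decomposition can have width below 2. Therefore the treewidth is 2.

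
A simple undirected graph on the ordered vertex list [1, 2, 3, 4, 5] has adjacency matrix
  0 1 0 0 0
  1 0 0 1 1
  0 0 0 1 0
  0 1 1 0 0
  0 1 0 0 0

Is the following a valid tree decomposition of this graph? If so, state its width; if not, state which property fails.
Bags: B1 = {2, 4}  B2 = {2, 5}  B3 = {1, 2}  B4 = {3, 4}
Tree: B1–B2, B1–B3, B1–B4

Yes; width 1.

Vertex coverage: the bags together contain {1, 2, 3, 4, 5}, the full vertex set. Edge coverage: each edge of G has both endpoints in at least one bag. Running intersection: for every vertex, the bags containing it form a connected subtree. All three properties hold, so this is a valid tree decomposition of width max|bag| − 1 = 1, and hence tw(G) ≤ 1.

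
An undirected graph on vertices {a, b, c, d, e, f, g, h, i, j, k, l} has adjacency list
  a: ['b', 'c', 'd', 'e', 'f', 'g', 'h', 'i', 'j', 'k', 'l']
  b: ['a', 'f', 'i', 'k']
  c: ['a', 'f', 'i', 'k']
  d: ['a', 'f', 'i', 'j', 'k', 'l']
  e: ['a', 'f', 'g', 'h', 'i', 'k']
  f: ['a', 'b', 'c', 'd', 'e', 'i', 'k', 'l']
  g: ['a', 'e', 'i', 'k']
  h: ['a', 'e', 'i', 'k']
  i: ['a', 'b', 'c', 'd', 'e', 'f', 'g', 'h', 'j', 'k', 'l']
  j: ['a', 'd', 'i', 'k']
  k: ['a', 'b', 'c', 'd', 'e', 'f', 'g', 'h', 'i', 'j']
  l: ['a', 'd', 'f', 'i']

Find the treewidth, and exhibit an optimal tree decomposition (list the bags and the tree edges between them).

Each bag holds 5 vertices, so the decomposition has width 4, which upper-bounds the treewidth. Conversely, {a, d, f, i, l} is a clique of size 5, and the vertices of any clique must share a bag in every tree decomposition; so some bag has ≥ 5 vertices and tw(G) ≥ 4. Combining the bounds, tw(G) = 4.

Treewidth 4.
One such decomposition:
Bags: B1 = {a, d, f, i, k}  B2 = {a, b, f, i, k}  B3 = {a, c, f, i, k}  B4 = {a, e, f, i, k}  B5 = {a, d, i, j, k}  B6 = {a, e, g, i, k}  B7 = {a, d, f, i, l}  B8 = {a, e, h, i, k}
Tree: B1–B2, B2–B3, B1–B4, B1–B5, B4–B6, B1–B7, B6–B8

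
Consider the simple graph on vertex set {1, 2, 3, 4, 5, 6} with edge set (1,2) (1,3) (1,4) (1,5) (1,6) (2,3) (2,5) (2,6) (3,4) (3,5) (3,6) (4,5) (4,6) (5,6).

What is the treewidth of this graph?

A width-4 tree decomposition is:
Bags: B1 = {1, 3, 4, 5, 6}  B2 = {1, 2, 3, 5, 6}
Tree: B1–B2
The largest bag has 5 vertices, giving width 4; this decomposition certifies tw(G) ≤ 4. On the other hand G contains the 5-clique {1, 2, 3, 5, 6}. A clique must lie in a single bag of any decomposition, so no decomposition can have width below 4. Combining the bounds, tw(G) = 4.

4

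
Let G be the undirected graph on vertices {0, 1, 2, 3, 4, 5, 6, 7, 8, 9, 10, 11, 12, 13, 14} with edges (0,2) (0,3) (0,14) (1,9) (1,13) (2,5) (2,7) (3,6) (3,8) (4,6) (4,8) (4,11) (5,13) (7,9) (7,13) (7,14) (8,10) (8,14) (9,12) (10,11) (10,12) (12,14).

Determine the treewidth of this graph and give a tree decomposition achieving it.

Every bag has size at most 4, so the width is 4 − 1 = 3 and tw(G) ≤ 3. For the lower bound: the 4 vertex sets {4,6,11}, {10}, {8}, {0,3,12,14} are disjoint, each induces a connected subgraph, and every pair is joined by at least one edge of G. Contracting each set to a single vertex therefore yields K_{4} as a minor, and since treewidth is minor-monotone, tw(G) ≥ tw(K_{4}) = 3. Hence tw(G) = 3 exactly.

Treewidth 3.
Bags: B1 = {4, 6, 10, 11}  B2 = {4, 6, 8, 10}  B3 = {3, 6, 8, 10}  B4 = {3, 8, 10, 12}  B5 = {3, 8, 12, 14}  B6 = {0, 3, 12, 14}  B7 = {0, 9, 12, 14}  B8 = {0, 7, 9, 14}  B9 = {0, 2, 7, 9}  B10 = {1, 2, 7, 9}  B11 = {1, 2, 7, 13}  B12 = {1, 2, 5, 13}
Tree: B1–B2, B2–B3, B3–B4, B4–B5, B5–B6, B6–B7, B7–B8, B8–B9, B9–B10, B10–B11, B11–B12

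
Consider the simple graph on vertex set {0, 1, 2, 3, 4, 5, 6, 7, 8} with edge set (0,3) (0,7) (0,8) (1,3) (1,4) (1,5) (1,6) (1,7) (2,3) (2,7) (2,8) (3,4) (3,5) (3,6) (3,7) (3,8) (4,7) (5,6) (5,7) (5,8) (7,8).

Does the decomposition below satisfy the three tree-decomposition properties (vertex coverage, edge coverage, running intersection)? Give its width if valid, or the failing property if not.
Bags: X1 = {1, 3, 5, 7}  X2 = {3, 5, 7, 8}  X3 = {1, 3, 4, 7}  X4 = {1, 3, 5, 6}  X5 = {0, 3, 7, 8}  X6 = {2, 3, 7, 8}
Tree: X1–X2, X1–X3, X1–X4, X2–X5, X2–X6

Yes; width 3.

Checking the three conditions: (i) the bags cover all of {0, 1, 2, 3, 4, 5, 6, 7, 8}; (ii) for each edge, some bag contains both endpoints; (iii) the bags containing any fixed vertex form a subtree. All hold, so the decomposition is valid with width 4 − 1 = 3.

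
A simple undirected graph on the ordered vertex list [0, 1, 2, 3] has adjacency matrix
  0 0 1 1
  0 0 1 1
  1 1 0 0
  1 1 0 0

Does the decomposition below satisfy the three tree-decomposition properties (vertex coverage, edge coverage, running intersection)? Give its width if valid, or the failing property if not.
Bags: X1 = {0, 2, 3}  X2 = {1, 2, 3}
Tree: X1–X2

Every vertex of G appears in some bag (union = {0, 1, 2, 3}); every edge is covered by a bag; and for each vertex v the set of bags containing v is connected in the bag tree. The decomposition is therefore valid. The largest bag has 3 vertices, so the width is 2.

Yes; width 2.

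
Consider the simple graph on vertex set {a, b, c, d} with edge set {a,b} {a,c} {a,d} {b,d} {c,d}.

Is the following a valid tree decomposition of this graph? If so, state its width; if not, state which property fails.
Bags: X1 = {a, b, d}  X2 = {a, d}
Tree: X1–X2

A tree decomposition must satisfy three properties: every vertex lies in some bag; for every edge, both endpoints lie together in some bag; and for every vertex, the bags containing it form a connected subtree. Here vertex c appears in no bag, so the decomposition is invalid.

No — vertex c appears in no bag.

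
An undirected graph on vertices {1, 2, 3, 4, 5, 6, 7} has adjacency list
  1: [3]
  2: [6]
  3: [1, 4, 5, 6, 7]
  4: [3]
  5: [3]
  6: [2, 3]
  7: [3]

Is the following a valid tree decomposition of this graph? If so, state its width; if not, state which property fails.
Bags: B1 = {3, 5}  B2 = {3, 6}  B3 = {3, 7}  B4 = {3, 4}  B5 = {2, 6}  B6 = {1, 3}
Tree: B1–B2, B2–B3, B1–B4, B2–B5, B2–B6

Every vertex of G appears in some bag (union = {1, 2, 3, 4, 5, 6, 7}); every edge is covered by a bag; and for each vertex v the set of bags containing v is connected in the bag tree. The decomposition is therefore valid. The largest bag has 2 vertices, so the width is 1.

Yes; width 1.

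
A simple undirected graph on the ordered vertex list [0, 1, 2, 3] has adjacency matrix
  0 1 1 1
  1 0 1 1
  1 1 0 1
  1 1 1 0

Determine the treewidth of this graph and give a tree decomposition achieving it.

A single bag containing all 4 vertices is trivially a valid decomposition of width 3. Conversely, {0, 1, 2, 3} is a clique of size 4, and the vertices of any clique must share a bag in every tree decomposition; so some bag has ≥ 4 vertices and tw(G) ≥ 3. Hence tw(G) = 3 exactly.

Treewidth 3.
Bags: B1 = {0, 1, 2, 3}
Tree: (single bag)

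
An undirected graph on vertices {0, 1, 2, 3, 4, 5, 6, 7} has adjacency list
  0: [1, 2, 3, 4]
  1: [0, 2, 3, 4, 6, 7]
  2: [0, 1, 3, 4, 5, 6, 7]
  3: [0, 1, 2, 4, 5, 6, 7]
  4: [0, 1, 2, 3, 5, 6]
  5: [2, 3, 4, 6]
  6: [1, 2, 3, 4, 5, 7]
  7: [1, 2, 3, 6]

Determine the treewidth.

4

A width-4 tree decomposition is:
Bags: B1 = {2, 3, 4, 5, 6}  B2 = {1, 2, 3, 4, 6}  B3 = {0, 1, 2, 3, 4}  B4 = {1, 2, 3, 6, 7}
Tree: B1–B2, B2–B3, B2–B4
Each bag holds 5 vertices, so the decomposition has width 4, which upper-bounds the treewidth. Conversely, {0, 1, 2, 3, 4} is a clique of size 5, and the vertices of any clique must share a bag in every tree decomposition; so some bag has ≥ 5 vertices and tw(G) ≥ 4. The upper and lower bounds meet at 4, so that is the treewidth.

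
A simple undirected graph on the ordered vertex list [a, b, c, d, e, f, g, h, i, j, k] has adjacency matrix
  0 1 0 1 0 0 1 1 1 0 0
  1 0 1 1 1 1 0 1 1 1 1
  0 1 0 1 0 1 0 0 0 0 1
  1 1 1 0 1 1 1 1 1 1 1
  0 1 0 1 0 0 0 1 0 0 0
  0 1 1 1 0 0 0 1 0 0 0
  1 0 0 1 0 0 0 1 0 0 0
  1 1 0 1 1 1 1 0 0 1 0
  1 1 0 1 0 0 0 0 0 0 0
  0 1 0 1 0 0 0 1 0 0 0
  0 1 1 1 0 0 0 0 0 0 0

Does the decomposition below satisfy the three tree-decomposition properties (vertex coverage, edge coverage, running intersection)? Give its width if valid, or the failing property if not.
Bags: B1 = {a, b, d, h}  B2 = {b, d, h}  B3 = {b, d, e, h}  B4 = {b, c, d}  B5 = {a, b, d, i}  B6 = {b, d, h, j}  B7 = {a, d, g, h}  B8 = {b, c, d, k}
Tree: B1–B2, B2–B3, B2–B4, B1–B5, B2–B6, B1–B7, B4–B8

A tree decomposition must satisfy three properties: every vertex lies in some bag; for every edge, both endpoints lie together in some bag; and for every vertex, the bags containing it form a connected subtree. Here vertex f appears in no bag, so the decomposition is invalid.

No — vertex f appears in no bag.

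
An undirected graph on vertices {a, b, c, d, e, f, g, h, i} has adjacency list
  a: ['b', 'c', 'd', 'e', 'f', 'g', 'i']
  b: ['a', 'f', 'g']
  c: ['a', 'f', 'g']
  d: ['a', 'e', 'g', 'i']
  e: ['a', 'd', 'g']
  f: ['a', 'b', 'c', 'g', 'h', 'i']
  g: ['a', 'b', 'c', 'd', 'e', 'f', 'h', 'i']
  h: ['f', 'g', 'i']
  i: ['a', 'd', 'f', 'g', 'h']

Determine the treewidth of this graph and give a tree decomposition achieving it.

Each bag holds 4 vertices, so the decomposition has width 3, which upper-bounds the treewidth. For the lower bound, the 4 vertices {f, g, h, i} are pairwise adjacent, and any tree decomposition puts a clique entirely inside one bag — forcing width ≥ 3. The upper and lower bounds meet at 3, so that is the treewidth.

Treewidth 3.
One such decomposition:
Bags: B1 = {a, f, g, i}  B2 = {a, b, f, g}  B3 = {f, g, h, i}  B4 = {a, d, g, i}  B5 = {a, c, f, g}  B6 = {a, d, e, g}
Tree: B1–B2, B1–B3, B1–B4, B2–B5, B4–B6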